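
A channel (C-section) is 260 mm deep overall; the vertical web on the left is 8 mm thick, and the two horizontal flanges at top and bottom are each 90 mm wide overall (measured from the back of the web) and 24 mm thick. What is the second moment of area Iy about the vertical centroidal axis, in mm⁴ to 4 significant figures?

Iy ≈ 4.972 × 10⁶ mm⁴

Treat the section as a set of non-overlapping primitives; coordinates are from the bounding-box lower-left.
Web: 8 × 260, A = 2 080 mm², x = 4 mm, Ī = 11093.3 mm⁴.
Top flange (beyond web): 82 × 24, A = 1 968 mm², x = 49 mm, Ī = 1 102 736 mm⁴.
Bottom flange (beyond web): 82 × 24, A = 1 968 mm², x = 49 mm, Ī = 1 102 736 mm⁴.
Centroid: x̄ = ΣA·x / ΣA = 33.4415 mm.
Transfer each piece to the vertical centroidal axis using Ī + A·d² with d = x − 33.4415:
  web: d = -29.4415 mm → contributes +1 814 040 mm⁴
  top flange (beyond web): d = 15.5585 mm → contributes +1 579 124 mm⁴
  bottom flange (beyond web): d = 15.5585 mm → contributes +1 579 124 mm⁴
Total I = 4 972 289 mm⁴.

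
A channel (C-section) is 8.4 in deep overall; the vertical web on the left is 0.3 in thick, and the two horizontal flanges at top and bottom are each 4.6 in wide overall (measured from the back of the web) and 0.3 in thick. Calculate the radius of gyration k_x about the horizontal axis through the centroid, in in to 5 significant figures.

k_x ≈ 3.3477 in

Decompose the section into non-overlapping parts with the origin at the bottom-left of its bounding rectangle.
Web: 0.3 × 8.4, A = 2.52 in², y = 4.2 in, Ī = 14.8176 in⁴.
Top flange (beyond web): 4.3 × 0.3, A = 1.29 in², y = 8.25 in, Ī = 0.009675 in⁴.
Bottom flange (beyond web): 4.3 × 0.3, A = 1.29 in², y = 0.15 in, Ī = 0.009675 in⁴.
By symmetry the centroid is at mid-height, ȳ = 4.2 in.
Transfer each piece to the horizontal axis through the centroid using Ī + A·d² with d = y − 4.2:
  web: d = 0 in → contributes +14.8176 in⁴
  top flange (beyond web): d = 4.05 in → contributes +21.1689 in⁴
  bottom flange (beyond web): d = -4.05 in → contributes +21.1689 in⁴
Total I = 57.1554 in⁴.
Radius of gyration: k = √(I/A) = √(57.1554 / 5.1) = 3.347677 in.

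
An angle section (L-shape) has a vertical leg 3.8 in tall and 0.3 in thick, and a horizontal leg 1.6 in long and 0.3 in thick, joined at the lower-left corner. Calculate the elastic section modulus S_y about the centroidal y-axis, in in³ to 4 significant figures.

S_y ≈ 0.2002 in³

Break the section into simple shapes (no overlaps), measuring from the bottom-left corner of the bounding box.
Vertical leg: 0.3 × 3.8, A = 1.14 in², x = 0.15 in, Ī = 0.00855 in⁴.
Horizontal leg (remainder): 1.3 × 0.3, A = 0.39 in², x = 0.95 in, Ī = 0.054925 in⁴.
Centroid: x̄ = ΣA·x / ΣA = 0.353922 in.
Transfer each piece to the centroidal y-axis using Ī + A·d² with d = x − 0.353922:
  vertical leg: d = -0.203922 in → contributes +0.0559558 in⁴
  horizontal leg (remainder): d = 0.596078 in → contributes +0.193496 in⁴
Total I = 0.249451 in⁴.
Extreme fibre distance c = 1.24608 in; S = I/c = 0.200189 in³.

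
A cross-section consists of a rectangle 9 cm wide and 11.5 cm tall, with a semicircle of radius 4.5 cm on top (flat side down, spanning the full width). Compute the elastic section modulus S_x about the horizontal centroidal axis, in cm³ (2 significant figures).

S_x ≈ 310 cm³

Treat the section as a set of non-overlapping primitives; coordinates are from the bounding-box lower-left.
Rectangular body: 9 × 11.5, A = 103.5 cm², y = 5.75 cm, Ī = 1 141 cm⁴.
Semicircular cap: semicircle r = 4.5, A = 31.81 cm², y = 13.41 cm, Ī = 45.01 cm⁴.
Centroid: ȳ = ΣA·y / ΣA = 7.551 cm.
Transfer each piece to the horizontal centroidal axis using Ī + A·d² with d = y − 7.551:
  rectangular body: d = -1.801 cm → contributes +1 476 cm⁴
  semicircular cap: d = 5.859 cm → contributes +1 137 cm⁴
Total I = 2 613 cm⁴.
Extreme fibre distance c = 8.449 cm; S = I/c = 309.3 cm³.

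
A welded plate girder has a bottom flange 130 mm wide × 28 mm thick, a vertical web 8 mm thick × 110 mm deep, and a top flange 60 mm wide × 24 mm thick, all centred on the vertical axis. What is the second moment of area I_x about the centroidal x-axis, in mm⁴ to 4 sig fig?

I_x ≈ 2.097 × 10⁷ mm⁴

Decompose the section into non-overlapping parts with the origin at the bottom-left of its bounding rectangle.
Bottom plate: 130 × 28, A = 3 640 mm², y = 14 mm, Ī = 237 813 mm⁴.
Web plate: 8 × 110, A = 880 mm², y = 83 mm, Ī = 887 333 mm⁴.
Top plate: 60 × 24, A = 1 440 mm², y = 150 mm, Ī = 69 120 mm⁴.
Centroid: ȳ = ΣA·y / ΣA = 57.047 mm.
Transfer each piece to the centroidal x-axis using Ī + A·d² with d = y − 57.047:
  bottom plate: d = -43.047 mm → contributes +6 982 888 mm⁴
  web plate: d = 25.953 mm → contributes +1 480 065 mm⁴
  top plate: d = 92.953 mm → contributes +12 511 100 mm⁴
Total I = 20 974 054 mm⁴.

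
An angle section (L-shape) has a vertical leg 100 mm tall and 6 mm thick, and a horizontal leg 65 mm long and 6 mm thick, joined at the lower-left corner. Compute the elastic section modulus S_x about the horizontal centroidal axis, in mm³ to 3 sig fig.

Treat the section as a set of non-overlapping primitives; coordinates are from the bounding-box lower-left.
Vertical leg: 6 × 100, A = 600 mm², y = 50 mm, Ī = 500 000 mm⁴.
Horizontal leg (remainder): 59 × 6, A = 354 mm², y = 3 mm, Ī = 1 062 mm⁴.
Centroid: ȳ = ΣA·y / ΣA = 32.56 mm.
Transfer each piece to the horizontal centroidal axis using Ī + A·d² with d = y − 32.56:
  vertical leg: d = 17.44 mm → contributes +682 497 mm⁴
  horizontal leg (remainder): d = -29.56 mm → contributes +310 380 mm⁴
Total I = 992 877 mm⁴.
Extreme fibre distance c = 67.44 mm; S = I/c = 14 722 mm³.

S_x ≈ 1.47 × 10⁴ mm³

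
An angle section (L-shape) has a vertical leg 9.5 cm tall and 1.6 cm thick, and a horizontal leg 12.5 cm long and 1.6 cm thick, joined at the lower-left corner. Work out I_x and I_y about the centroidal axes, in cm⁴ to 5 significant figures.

I_x ≈ 244.75 cm⁴, I_y ≈ 493.16 cm⁴

Decompose the section into non-overlapping parts with the origin at the bottom-left of its bounding rectangle.
Vertical leg: 1.6 × 9.5, A = 15.2 cm², y = 4.75 cm, Ī = 114.3167 cm⁴.
Horizontal leg (remainder): 10.9 × 1.6, A = 17.44 cm², y = 0.8 cm, Ī = 3.720533 cm⁴.
Centroid: ȳ = ΣA·y / ΣA = 2.639461 cm.
Transfer each piece to the centroidal x-axis using Ī + A·d² with d = y − 2.639461:
  vertical leg: d = 2.110539 cm → contributes +182.0232 cm⁴
  horizontal leg (remainder): d = -1.839461 cm → contributes +62.7308 cm⁴
Total I = 244.754 cm⁴.
For the y-axis: x̄ = 4.139461 cm.
Repeating about the centroidal y-axis gives I_y = 493.162 cm⁴.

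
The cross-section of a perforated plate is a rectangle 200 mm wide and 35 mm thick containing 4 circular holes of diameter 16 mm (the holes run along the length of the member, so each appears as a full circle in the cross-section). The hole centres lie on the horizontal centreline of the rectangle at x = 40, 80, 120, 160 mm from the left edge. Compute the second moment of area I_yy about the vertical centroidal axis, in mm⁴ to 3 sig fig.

I_yy ≈ 2.17 × 10⁷ mm⁴

Split into non-overlapping primitives; take the origin at the lower-left of the bounding box.
Plate: 200 × 35, A = 7 000 mm², x = 100 mm, Ī = 23 333 333 mm⁴.
Hole 1 (subtracted): ⌀16, A = 201.06 mm², x = 40 mm, Ī = 3 217 mm⁴.
Hole 2 (subtracted): ⌀16, A = 201.06 mm², x = 80 mm, Ī = 3 217 mm⁴.
Hole 3 (subtracted): ⌀16, A = 201.06 mm², x = 120 mm, Ī = 3 217 mm⁴.
Hole 4 (subtracted): ⌀16, A = 201.06 mm², x = 160 mm, Ī = 3 217 mm⁴.
By symmetry the centroid is at mid-width, x̄ = 100 mm.
Transfer each piece to the vertical centroidal axis using Ī + A·d² with d = x − 100:
  plate: d = 0 mm → contributes +23 333 333 mm⁴
  hole 1: d = -60 mm → contributes −727 040 mm⁴
  hole 2: d = -20 mm → contributes −83 642 mm⁴
  hole 3: d = 20 mm → contributes −83 642 mm⁴
  hole 4: d = 60 mm → contributes −727 040 mm⁴
Total I = 21 711 970 mm⁴.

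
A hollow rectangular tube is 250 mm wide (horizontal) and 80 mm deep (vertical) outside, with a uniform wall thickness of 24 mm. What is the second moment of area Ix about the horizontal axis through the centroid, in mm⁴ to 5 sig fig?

Ix ≈ 1.0115 × 10⁷ mm⁴

Split into non-overlapping primitives; take the origin at the lower-left of the bounding box.
Outer rectangle: 250 × 80, A = 20 000 mm², y = 40 mm, Ī = 10 666 667 mm⁴.
Inner void (subtracted): 202 × 32, A = 6 464 mm², y = 40 mm, Ī = 551594.7 mm⁴.
By symmetry the centroid is at mid-height, ȳ = 40 mm.
All pieces are centred on the horizontal axis through the centroid, so I = ΣĪ (holes subtracted) = 10 115 072 mm⁴.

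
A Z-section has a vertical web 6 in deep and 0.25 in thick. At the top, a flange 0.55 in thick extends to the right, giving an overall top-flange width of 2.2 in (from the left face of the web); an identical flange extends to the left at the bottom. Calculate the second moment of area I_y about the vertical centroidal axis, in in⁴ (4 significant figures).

Decompose the section into non-overlapping parts with the origin at the bottom-left of its bounding rectangle.
Web: 0.25 × 6, A = 1.5 in², x = 2.075 in, Ī = 0.0078125 in⁴.
Top flange (beyond web): 1.95 × 0.55, A = 1.0725 in², x = 3.175 in, Ī = 0.339848 in⁴.
Bottom flange (beyond web): 1.95 × 0.55, A = 1.0725 in², x = 0.975 in, Ī = 0.339848 in⁴.
Centroid: x̄ = ΣA·x / ΣA = 2.075 in.
Transfer each piece to the vertical centroidal axis using Ī + A·d² with d = x − 2.075:
  web: d = 0 in → contributes +0.0078125 in⁴
  top flange (beyond web): d = 1.1 in → contributes +1.63757 in⁴
  bottom flange (beyond web): d = -1.1 in → contributes +1.63757 in⁴
Total I = 3.28296 in⁴.

I_y ≈ 3.283 in⁴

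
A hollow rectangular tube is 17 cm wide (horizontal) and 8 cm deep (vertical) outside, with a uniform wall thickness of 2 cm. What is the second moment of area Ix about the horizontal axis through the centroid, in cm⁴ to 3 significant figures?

Treat the section as a set of non-overlapping primitives; coordinates are from the bounding-box lower-left.
Outer rectangle: 17 × 8, A = 136 cm², y = 4 cm, Ī = 725.33 cm⁴.
Inner void (subtracted): 13 × 4, A = 52 cm², y = 4 cm, Ī = 69.333 cm⁴.
By symmetry the centroid is at mid-height, ȳ = 4 cm.
All pieces are centred on the horizontal axis through the centroid, so I = ΣĪ (holes subtracted) = 656 cm⁴.

Ix ≈ 656 cm⁴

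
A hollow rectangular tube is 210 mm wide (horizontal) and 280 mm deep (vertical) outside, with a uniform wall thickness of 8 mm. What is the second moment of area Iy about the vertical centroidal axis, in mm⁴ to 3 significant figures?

Iy ≈ 5.55 × 10⁷ mm⁴

Break the section into simple shapes (no overlaps), measuring from the bottom-left corner of the bounding box.
Outer rectangle: 210 × 280, A = 58 800 mm², x = 105 mm, Ī = 216 090 000 mm⁴.
Inner void (subtracted): 194 × 264, A = 51 216 mm², x = 105 mm, Ī = 160 630 448 mm⁴.
By symmetry the centroid is at mid-width, x̄ = 105 mm.
All pieces are centred on the vertical centroidal axis, so I = ΣĪ (holes subtracted) = 55 459 552 mm⁴.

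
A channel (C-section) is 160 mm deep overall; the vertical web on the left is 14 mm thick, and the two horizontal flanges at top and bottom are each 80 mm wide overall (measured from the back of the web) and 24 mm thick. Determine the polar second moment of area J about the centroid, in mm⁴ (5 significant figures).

J ≈ 2.2866 × 10⁷ mm⁴

Split into non-overlapping primitives; take the origin at the lower-left of the bounding box.
Web: 14 × 160, A = 2 240 mm², y = 80 mm, Ī = 4 778 667 mm⁴.
Top flange (beyond web): 66 × 24, A = 1 584 mm², y = 148 mm, Ī = 76 032 mm⁴.
Bottom flange (beyond web): 66 × 24, A = 1 584 mm², y = 12 mm, Ī = 76 032 mm⁴.
By symmetry the centroid is at mid-height, ȳ = 80 mm.
Transfer each piece to the centroidal x-axis using Ī + A·d² with d = y − 80:
  web: d = 0 mm → contributes +4 778 667 mm⁴
  top flange (beyond web): d = 68 mm → contributes +7 400 448 mm⁴
  bottom flange (beyond web): d = -68 mm → contributes +7 400 448 mm⁴
Total I = 19 579 563 mm⁴.
For the y-axis: x̄ = 30.43195 mm.
Repeating about the centroidal y-axis gives I_y = 3 286 074 mm⁴.
Polar second moment: J = I_x + I_y = 22 865 636 mm⁴.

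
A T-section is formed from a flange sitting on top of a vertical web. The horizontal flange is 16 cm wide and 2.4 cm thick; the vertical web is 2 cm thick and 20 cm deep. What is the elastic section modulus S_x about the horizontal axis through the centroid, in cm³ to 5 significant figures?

Break the section into simple shapes (no overlaps), measuring from the bottom-left corner of the bounding box.
Flange: 16 × 2.4, A = 38.4 cm², y = 21.2 cm, Ī = 18.432 cm⁴.
Web: 2 × 20, A = 40 cm², y = 10 cm, Ī = 1333.333 cm⁴.
Centroid: ȳ = ΣA·y / ΣA = 15.48571 cm.
Transfer each piece to the horizontal axis through the centroid using Ī + A·d² with d = y − 15.48571:
  flange: d = 5.714286 cm → contributes +1272.31 cm⁴
  web: d = -5.485714 cm → contributes +2537.056 cm⁴
Total I = 3809.365 cm⁴.
Extreme fibre distance c = 15.48571 cm; S = I/c = 245.9922 cm³.

S_x ≈ 245.99 cm³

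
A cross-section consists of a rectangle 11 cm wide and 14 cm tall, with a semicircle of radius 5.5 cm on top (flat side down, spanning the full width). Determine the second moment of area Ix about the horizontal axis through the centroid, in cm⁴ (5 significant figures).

Ix ≈ 5779.6 cm⁴

Decompose the section into non-overlapping parts with the origin at the bottom-left of its bounding rectangle.
Rectangular body: 11 × 14, A = 154 cm², y = 7 cm, Ī = 2515.333 cm⁴.
Semicircular cap: semicircle r = 5.5, A = 47.51659 cm², y = 16.33427 cm, Ī = 100.4345 cm⁴.
Centroid: ȳ = ΣA·y / ΣA = 9.200974 cm.
Transfer each piece to the horizontal axis through the centroid using Ī + A·d² with d = y − 9.200974:
  rectangular body: d = -2.200974 cm → contributes +3261.354 cm⁴
  semicircular cap: d = 7.133298 cm → contributes +2518.266 cm⁴
Total I = 5779.62 cm⁴.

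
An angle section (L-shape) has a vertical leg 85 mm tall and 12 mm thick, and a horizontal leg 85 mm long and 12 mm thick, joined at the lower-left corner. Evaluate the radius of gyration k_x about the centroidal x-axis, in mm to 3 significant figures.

k_x ≈ 25.7 mm

Decompose the section into non-overlapping parts with the origin at the bottom-left of its bounding rectangle.
Vertical leg: 12 × 85, A = 1 020 mm², y = 42.5 mm, Ī = 614 125 mm⁴.
Horizontal leg (remainder): 73 × 12, A = 876 mm², y = 6 mm, Ī = 10 512 mm⁴.
Centroid: ȳ = ΣA·y / ΣA = 25.636 mm.
Transfer each piece to the centroidal x-axis using Ī + A·d² with d = y − 25.636:
  vertical leg: d = 16.864 mm → contributes +904 205 mm⁴
  horizontal leg (remainder): d = -19.636 mm → contributes +348 276 mm⁴
Total I = 1 252 481 mm⁴.
Radius of gyration: k = √(I/A) = √(1 252 481 / 1 896) = 25.702 mm.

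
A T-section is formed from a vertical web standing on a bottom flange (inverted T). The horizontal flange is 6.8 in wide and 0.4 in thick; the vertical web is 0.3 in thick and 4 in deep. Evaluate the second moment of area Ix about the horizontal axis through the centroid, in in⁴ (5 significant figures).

Ix ≈ 5.6663 in⁴

Split into non-overlapping primitives; take the origin at the lower-left of the bounding box.
Flange: 6.8 × 0.4, A = 2.72 in², y = 0.2 in, Ī = 0.03626667 in⁴.
Web: 0.3 × 4, A = 1.2 in², y = 2.4 in, Ī = 1.6 in⁴.
Centroid: ȳ = ΣA·y / ΣA = 0.8734694 in.
Transfer each piece to the horizontal axis through the centroid using Ī + A·d² with d = y − 0.8734694:
  flange: d = -0.6734694 in → contributes +1.269953 in⁴
  web: d = 1.526531 in → contributes +4.396355 in⁴
Total I = 5.666307 in⁴.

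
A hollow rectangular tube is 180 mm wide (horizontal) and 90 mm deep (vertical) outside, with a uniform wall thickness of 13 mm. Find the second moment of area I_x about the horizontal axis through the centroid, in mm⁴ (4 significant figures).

Split into non-overlapping primitives; take the origin at the lower-left of the bounding box.
Outer rectangle: 180 × 90, A = 16 200 mm², y = 45 mm, Ī = 10 935 000 mm⁴.
Inner void (subtracted): 154 × 64, A = 9 856 mm², y = 45 mm, Ī = 3 364 181 mm⁴.
By symmetry the centroid is at mid-height, ȳ = 45 mm.
All pieces are centred on the horizontal axis through the centroid, so I = ΣĪ (holes subtracted) = 7 570 819 mm⁴.

I_x ≈ 7.571 × 10⁶ mm⁴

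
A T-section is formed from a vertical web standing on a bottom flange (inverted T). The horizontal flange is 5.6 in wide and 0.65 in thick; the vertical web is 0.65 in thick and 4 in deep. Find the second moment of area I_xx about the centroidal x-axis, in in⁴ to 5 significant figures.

I_xx ≈ 11.793 in⁴

Decompose the section into non-overlapping parts with the origin at the bottom-left of its bounding rectangle.
Flange: 5.6 × 0.65, A = 3.64 in², y = 0.325 in, Ī = 0.1281583 in⁴.
Web: 0.65 × 4, A = 2.6 in², y = 2.65 in, Ī = 3.466667 in⁴.
Centroid: ȳ = ΣA·y / ΣA = 1.29375 in.
Transfer each piece to the centroidal x-axis using Ī + A·d² with d = y − 1.29375:
  flange: d = -0.96875 in → contributes +3.544213 in⁴
  web: d = 1.35625 in → contributes +8.249143 in⁴
Total I = 11.79336 in⁴.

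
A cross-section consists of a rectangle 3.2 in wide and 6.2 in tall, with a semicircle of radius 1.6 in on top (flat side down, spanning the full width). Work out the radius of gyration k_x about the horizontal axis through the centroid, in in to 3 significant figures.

k_x ≈ 2.17 in

Treat the section as a set of non-overlapping primitives; coordinates are from the bounding-box lower-left.
Rectangular body: 3.2 × 6.2, A = 19.84 in², y = 3.1 in, Ī = 63.554 in⁴.
Semicircular cap: semicircle r = 1.6, A = 4.0212 in², y = 6.8791 in, Ī = 0.7193 in⁴.
Centroid: ȳ = ΣA·y / ΣA = 3.7369 in.
Transfer each piece to the horizontal axis through the centroid using Ī + A·d² with d = y − 3.7369:
  rectangular body: d = -0.63687 in → contributes +71.601 in⁴
  semicircular cap: d = 3.1422 in → contributes +40.422 in⁴
Total I = 112.02 in⁴.
Radius of gyration: k = √(I/A) = √(112.02 / 23.861) = 2.1667 in.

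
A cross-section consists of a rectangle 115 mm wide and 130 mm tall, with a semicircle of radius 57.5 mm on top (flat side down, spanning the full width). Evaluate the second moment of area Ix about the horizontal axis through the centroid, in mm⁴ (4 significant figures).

Ix ≈ 5.306 × 10⁷ mm⁴

Split into non-overlapping primitives; take the origin at the lower-left of the bounding box.
Rectangular body: 115 × 130, A = 14 950 mm², y = 65 mm, Ī = 21 054 583 mm⁴.
Semicircular cap: semicircle r = 57.5, A = 5193.45 mm², y = 154.404 mm, Ī = 1 199 785 mm⁴.
Centroid: ȳ = ΣA·y / ΣA = 88.0504 mm.
Transfer each piece to the horizontal axis through the centroid using Ī + A·d² with d = y − 88.0504:
  rectangular body: d = -23.0504 mm → contributes +28 997 799 mm⁴
  semicircular cap: d = 66.3534 mm → contributes +24 065 353 mm⁴
Total I = 53 063 152 mm⁴.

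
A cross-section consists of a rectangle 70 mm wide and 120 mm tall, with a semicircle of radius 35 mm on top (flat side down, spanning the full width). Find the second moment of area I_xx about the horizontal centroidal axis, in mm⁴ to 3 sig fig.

Decompose the section into non-overlapping parts with the origin at the bottom-left of its bounding rectangle.
Rectangular body: 70 × 120, A = 8 400 mm², y = 60 mm, Ī = 10 080 000 mm⁴.
Semicircular cap: semicircle r = 35, A = 1924.2 mm², y = 134.85 mm, Ī = 164 704 mm⁴.
Centroid: ȳ = ΣA·y / ΣA = 73.951 mm.
Transfer each piece to the horizontal centroidal axis using Ī + A·d² with d = y − 73.951:
  rectangular body: d = -13.951 mm → contributes +11 714 977 mm⁴
  semicircular cap: d = 60.903 mm → contributes +7 302 021 mm⁴
Total I = 19 016 997 mm⁴.

I_xx ≈ 1.90 × 10⁷ mm⁴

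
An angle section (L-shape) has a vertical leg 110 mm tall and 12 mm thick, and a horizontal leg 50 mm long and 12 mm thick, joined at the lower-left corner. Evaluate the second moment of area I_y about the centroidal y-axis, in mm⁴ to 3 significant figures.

I_y ≈ 2.83 × 10⁵ mm⁴

Decompose the section into non-overlapping parts with the origin at the bottom-left of its bounding rectangle.
Vertical leg: 12 × 110, A = 1 320 mm², x = 6 mm, Ī = 15 840 mm⁴.
Horizontal leg (remainder): 38 × 12, A = 456 mm², x = 31 mm, Ī = 54 872 mm⁴.
Centroid: x̄ = ΣA·x / ΣA = 12.419 mm.
Transfer each piece to the centroidal y-axis using Ī + A·d² with d = x − 12.419:
  vertical leg: d = -6.4189 mm → contributes +70 227 mm⁴
  horizontal leg (remainder): d = 18.581 mm → contributes +212 309 mm⁴
Total I = 282 536 mm⁴.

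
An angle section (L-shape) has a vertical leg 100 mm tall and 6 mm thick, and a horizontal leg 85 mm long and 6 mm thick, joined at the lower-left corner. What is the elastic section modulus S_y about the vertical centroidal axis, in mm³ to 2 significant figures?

Break the section into simple shapes (no overlaps), measuring from the bottom-left corner of the bounding box.
Vertical leg: 6 × 100, A = 600 mm², x = 3 mm, Ī = 1 800 mm⁴.
Horizontal leg (remainder): 79 × 6, A = 474 mm², x = 45.5 mm, Ī = 246 520 mm⁴.
Centroid: x̄ = ΣA·x / ΣA = 21.76 mm.
Transfer each piece to the vertical centroidal axis using Ī + A·d² with d = x − 21.76:
  vertical leg: d = -18.76 mm → contributes +212 895 mm⁴
  horizontal leg (remainder): d = 23.74 mm → contributes +513 728 mm⁴
Total I = 726 623 mm⁴.
Extreme fibre distance c = 63.24 mm; S = I/c = 11 489 mm³.

S_y ≈ 1.1 × 10⁴ mm³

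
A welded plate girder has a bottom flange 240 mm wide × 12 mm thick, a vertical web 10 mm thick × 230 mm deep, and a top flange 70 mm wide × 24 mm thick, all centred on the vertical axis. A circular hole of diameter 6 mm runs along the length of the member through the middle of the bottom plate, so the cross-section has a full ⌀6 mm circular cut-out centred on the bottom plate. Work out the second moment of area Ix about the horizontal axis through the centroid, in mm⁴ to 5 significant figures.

Decompose the section into non-overlapping parts with the origin at the bottom-left of its bounding rectangle.
Bottom plate: 240 × 12, A = 2 880 mm², y = 6 mm, Ī = 34 560 mm⁴.
Web plate: 10 × 230, A = 2 300 mm², y = 127 mm, Ī = 10 139 167 mm⁴.
Top plate: 70 × 24, A = 1 680 mm², y = 254 mm, Ī = 80 640 mm⁴.
Hole (subtracted): ⌀6, A = 28.27433 mm², y = 6 mm, Ī = 63.61725 mm⁴.
Centroid: ȳ = ΣA·y / ΣA = 107.7225 mm.
Transfer each piece to the horizontal axis through the centroid using Ī + A·d² with d = y − 107.7225:
  bottom plate: d = -101.7225 mm → contributes +29 835 247 mm⁴
  web plate: d = 19.27753 mm → contributes +10 993 900 mm⁴
  top plate: d = 146.2775 mm → contributes +36 027 795 mm⁴
  hole: d = -101.7225 mm → contributes −292631.2 mm⁴
Total I = 76 564 311 mm⁴.

Ix ≈ 7.6564 × 10⁷ mm⁴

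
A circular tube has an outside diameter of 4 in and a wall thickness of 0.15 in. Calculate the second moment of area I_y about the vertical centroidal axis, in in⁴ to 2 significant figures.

I_y ≈ 3.4 in⁴

Treat the section as a set of non-overlapping primitives; coordinates are from the bounding-box lower-left.
Outer circle: ⌀4, A = 12.57 in², x = 2 in, Ī = 12.57 in⁴.
Bore (subtracted): ⌀3.7, A = 10.75 in², x = 2 in, Ī = 9.2 in⁴.
By symmetry the centroid is at mid-width, x̄ = 2 in.
All pieces are centred on the vertical centroidal axis, so I = ΣĪ (holes subtracted) = 3.367 in⁴.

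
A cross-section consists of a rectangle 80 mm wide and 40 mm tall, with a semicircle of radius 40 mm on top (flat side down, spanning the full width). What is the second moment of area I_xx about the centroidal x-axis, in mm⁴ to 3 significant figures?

Break the section into simple shapes (no overlaps), measuring from the bottom-left corner of the bounding box.
Rectangular body: 80 × 40, A = 3 200 mm², y = 20 mm, Ī = 426 667 mm⁴.
Semicircular cap: semicircle r = 40, A = 2513.3 mm², y = 56.977 mm, Ī = 280 978 mm⁴.
Centroid: ȳ = ΣA·y / ΣA = 36.266 mm.
Transfer each piece to the centroidal x-axis using Ī + A·d² with d = y − 36.266:
  rectangular body: d = -16.266 mm → contributes +1 273 332 mm⁴
  semicircular cap: d = 20.711 mm → contributes +1 358 986 mm⁴
Total I = 2 632 318 mm⁴.

I_xx ≈ 2.63 × 10⁶ mm⁴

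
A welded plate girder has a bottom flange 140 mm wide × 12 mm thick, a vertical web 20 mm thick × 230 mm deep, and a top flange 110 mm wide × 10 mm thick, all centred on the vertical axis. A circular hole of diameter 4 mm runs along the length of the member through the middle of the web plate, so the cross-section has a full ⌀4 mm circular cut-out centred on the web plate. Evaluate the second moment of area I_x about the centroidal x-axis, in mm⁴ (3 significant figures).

I_x ≈ 6.01 × 10⁷ mm⁴

Split into non-overlapping primitives; take the origin at the lower-left of the bounding box.
Bottom plate: 140 × 12, A = 1 680 mm², y = 6 mm, Ī = 20 160 mm⁴.
Web plate: 20 × 230, A = 4 600 mm², y = 127 mm, Ī = 20 278 333 mm⁴.
Top plate: 110 × 10, A = 1 100 mm², y = 247 mm, Ī = 9166.7 mm⁴.
Hole (subtracted): ⌀4, A = 12.566 mm², y = 127 mm, Ī = 12.566 mm⁴.
Centroid: ȳ = ΣA·y / ΣA = 117.32 mm.
Transfer each piece to the centroidal x-axis using Ī + A·d² with d = y − 117.32:
  bottom plate: d = -111.32 mm → contributes +20 840 825 mm⁴
  web plate: d = 9.675 mm → contributes +20 708 920 mm⁴
  top plate: d = 129.68 mm → contributes +18 506 336 mm⁴
  hole: d = 9.675 mm → contributes −1188.9 mm⁴
Total I = 60 054 893 mm⁴.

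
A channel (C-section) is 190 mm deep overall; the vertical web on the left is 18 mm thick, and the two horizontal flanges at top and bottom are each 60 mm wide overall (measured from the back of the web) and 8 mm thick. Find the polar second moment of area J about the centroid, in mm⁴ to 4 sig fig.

J ≈ 1.655 × 10⁷ mm⁴

Decompose the section into non-overlapping parts with the origin at the bottom-left of its bounding rectangle.
Web: 18 × 190, A = 3 420 mm², y = 95 mm, Ī = 10 288 500 mm⁴.
Top flange (beyond web): 42 × 8, A = 336 mm², y = 186 mm, Ī = 1 792 mm⁴.
Bottom flange (beyond web): 42 × 8, A = 336 mm², y = 4 mm, Ī = 1 792 mm⁴.
By symmetry the centroid is at mid-height, ȳ = 95 mm.
Transfer each piece to the centroidal x-axis using Ī + A·d² with d = y − 95:
  web: d = 0 mm → contributes +10 288 500 mm⁴
  top flange (beyond web): d = 91 mm → contributes +2 784 208 mm⁴
  bottom flange (beyond web): d = -91 mm → contributes +2 784 208 mm⁴
Total I = 15 856 916 mm⁴.
For the y-axis: x̄ = 13.9267 mm.
Repeating about the centroidal y-axis gives I_y = 696 602 mm⁴.
Polar second moment: J = I_x + I_y = 16 553 518 mm⁴.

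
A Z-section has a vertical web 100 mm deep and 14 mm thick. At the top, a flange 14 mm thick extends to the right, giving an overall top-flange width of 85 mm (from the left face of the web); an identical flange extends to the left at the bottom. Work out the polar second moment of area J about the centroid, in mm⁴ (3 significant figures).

J ≈ 9.32 × 10⁶ mm⁴

Treat the section as a set of non-overlapping primitives; coordinates are from the bounding-box lower-left.
Web: 14 × 100, A = 1 400 mm², y = 50 mm, Ī = 1 166 667 mm⁴.
Top flange (beyond web): 71 × 14, A = 994 mm², y = 93 mm, Ī = 16 235 mm⁴.
Bottom flange (beyond web): 71 × 14, A = 994 mm², y = 7 mm, Ī = 16 235 mm⁴.
Centroid: ȳ = ΣA·y / ΣA = 50 mm.
Transfer each piece to the centroidal x-axis using Ī + A·d² with d = y − 50:
  web: d = 0 mm → contributes +1 166 667 mm⁴
  top flange (beyond web): d = 43 mm → contributes +1 854 141 mm⁴
  bottom flange (beyond web): d = -43 mm → contributes +1 854 141 mm⁴
Total I = 4 874 949 mm⁴.
For the y-axis: x̄ = 78 mm.
Repeating about the centroidal y-axis gives I_y = 4 448 817 mm⁴.
Polar second moment: J = I_x + I_y = 9 323 767 mm⁴.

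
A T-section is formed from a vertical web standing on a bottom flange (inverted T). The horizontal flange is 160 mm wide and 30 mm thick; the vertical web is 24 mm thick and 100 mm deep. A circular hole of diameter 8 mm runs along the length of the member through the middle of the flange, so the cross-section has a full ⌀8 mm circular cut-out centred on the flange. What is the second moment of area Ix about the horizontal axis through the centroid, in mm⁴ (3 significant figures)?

Ix ≈ 9.10 × 10⁶ mm⁴

Decompose the section into non-overlapping parts with the origin at the bottom-left of its bounding rectangle.
Flange: 160 × 30, A = 4 800 mm², y = 15 mm, Ī = 360 000 mm⁴.
Web: 24 × 100, A = 2 400 mm², y = 80 mm, Ī = 2 000 000 mm⁴.
Hole (subtracted): ⌀8, A = 50.265 mm², y = 15 mm, Ī = 201.06 mm⁴.
Centroid: ȳ = ΣA·y / ΣA = 36.819 mm.
Transfer each piece to the horizontal axis through the centroid using Ī + A·d² with d = y − 36.819:
  flange: d = -21.819 mm → contributes +2 645 128 mm⁴
  web: d = 43.181 mm → contributes +6 475 039 mm⁴
  hole: d = -21.819 mm → contributes −24 131 mm⁴
Total I = 9 096 036 mm⁴.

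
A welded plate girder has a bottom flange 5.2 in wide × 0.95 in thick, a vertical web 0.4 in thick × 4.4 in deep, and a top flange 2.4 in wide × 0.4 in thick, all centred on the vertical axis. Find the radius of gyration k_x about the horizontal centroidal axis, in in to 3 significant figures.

k_x ≈ 1.93 in

Decompose the section into non-overlapping parts with the origin at the bottom-left of its bounding rectangle.
Bottom plate: 5.2 × 0.95, A = 4.94 in², y = 0.475 in, Ī = 0.37153 in⁴.
Web plate: 0.4 × 4.4, A = 1.76 in², y = 3.15 in, Ī = 2.8395 in⁴.
Top plate: 2.4 × 0.4, A = 0.96 in², y = 5.55 in, Ī = 0.0128 in⁴.
Centroid: ȳ = ΣA·y / ΣA = 1.7257 in.
Transfer each piece to the horizontal centroidal axis using Ī + A·d² with d = y − 1.7257:
  bottom plate: d = -1.2507 in → contributes +8.0983 in⁴
  web plate: d = 1.4243 in → contributes +6.4101 in⁴
  top plate: d = 3.8243 in → contributes +14.053 in⁴
Total I = 28.562 in⁴.
Radius of gyration: k = √(I/A) = √(28.562 / 7.66) = 1.931 in.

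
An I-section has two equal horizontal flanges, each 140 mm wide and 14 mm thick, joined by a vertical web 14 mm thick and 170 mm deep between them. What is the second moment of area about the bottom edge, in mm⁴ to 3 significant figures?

Break the section into simple shapes (no overlaps), measuring from the bottom-left corner of the bounding box.
Bottom flange: 140 × 14, A = 1 960 mm², y = 7 mm, Ī = 32 013 mm⁴.
Web: 14 × 170, A = 2 380 mm², y = 99 mm, Ī = 5 731 833 mm⁴.
Top flange: 140 × 14, A = 1 960 mm², y = 191 mm, Ī = 32 013 mm⁴.
Transfer each piece to a horizontal axis along the bottom face using Ī + A·d² with d = y − 0:
  bottom flange: d = 7 mm → contributes +128 053 mm⁴
  web: d = 99 mm → contributes +29 058 213 mm⁴
  top flange: d = 191 mm → contributes +71 534 773 mm⁴
Total I = 100 721 040 mm⁴.

I_base ≈ 1.01 × 10⁸ mm⁴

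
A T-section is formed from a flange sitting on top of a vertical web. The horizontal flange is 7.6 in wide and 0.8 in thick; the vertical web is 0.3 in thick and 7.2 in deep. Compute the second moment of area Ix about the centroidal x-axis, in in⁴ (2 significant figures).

Split into non-overlapping primitives; take the origin at the lower-left of the bounding box.
Flange: 7.6 × 0.8, A = 6.08 in², y = 7.6 in, Ī = 0.3243 in⁴.
Web: 0.3 × 7.2, A = 2.16 in², y = 3.6 in, Ī = 9.331 in⁴.
Centroid: ȳ = ΣA·y / ΣA = 6.551 in.
Transfer each piece to the centroidal x-axis using Ī + A·d² with d = y − 6.551:
  flange: d = 1.049 in → contributes +7.009 in⁴
  web: d = -2.951 in → contributes +28.15 in⁴
Total I = 35.16 in⁴.

Ix ≈ 35 in⁴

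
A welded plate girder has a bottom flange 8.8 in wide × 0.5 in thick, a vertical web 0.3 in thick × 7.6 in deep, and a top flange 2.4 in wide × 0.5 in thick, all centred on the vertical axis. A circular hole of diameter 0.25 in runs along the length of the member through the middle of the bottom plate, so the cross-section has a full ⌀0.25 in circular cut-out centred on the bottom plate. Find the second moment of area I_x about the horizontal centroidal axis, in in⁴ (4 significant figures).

Decompose the section into non-overlapping parts with the origin at the bottom-left of its bounding rectangle.
Bottom plate: 8.8 × 0.5, A = 4.4 in², y = 0.25 in, Ī = 0.0916667 in⁴.
Web plate: 0.3 × 7.6, A = 2.28 in², y = 4.3 in, Ī = 10.9744 in⁴.
Top plate: 2.4 × 0.5, A = 1.2 in², y = 8.35 in, Ī = 0.025 in⁴.
Hole (subtracted): ⌀0.25, A = 0.0490874 in², y = 0.25 in, Ī = 0.000191748 in⁴.
Centroid: ȳ = ΣA·y / ΣA = 2.67041 in.
Transfer each piece to the horizontal centroidal axis using Ī + A·d² with d = y − 2.67041:
  bottom plate: d = -2.42041 in → contributes +25.8685 in⁴
  web plate: d = 1.62959 in → contributes +17.0291 in⁴
  top plate: d = 5.67959 in → contributes +38.7343 in⁴
  hole: d = -2.42041 in → contributes −0.287764 in⁴
Total I = 81.3442 in⁴.

I_x ≈ 81.34 in⁴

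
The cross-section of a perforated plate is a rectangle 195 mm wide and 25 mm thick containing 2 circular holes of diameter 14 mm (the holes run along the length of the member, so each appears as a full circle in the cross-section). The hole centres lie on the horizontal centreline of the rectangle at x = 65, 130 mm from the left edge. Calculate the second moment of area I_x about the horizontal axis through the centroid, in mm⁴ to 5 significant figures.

I_x ≈ 2.5013 × 10⁵ mm⁴

Treat the section as a set of non-overlapping primitives; coordinates are from the bounding-box lower-left.
Plate: 195 × 25, A = 4 875 mm², y = 12.5 mm, Ī = 253906.3 mm⁴.
Hole 1 (subtracted): ⌀14, A = 153.938 mm², y = 12.5 mm, Ī = 1885.741 mm⁴.
Hole 2 (subtracted): ⌀14, A = 153.938 mm², y = 12.5 mm, Ī = 1885.741 mm⁴.
By symmetry the centroid is at mid-height, ȳ = 12.5 mm.
All pieces are centred on the horizontal axis through the centroid, so I = ΣĪ (holes subtracted) = 250134.8 mm⁴.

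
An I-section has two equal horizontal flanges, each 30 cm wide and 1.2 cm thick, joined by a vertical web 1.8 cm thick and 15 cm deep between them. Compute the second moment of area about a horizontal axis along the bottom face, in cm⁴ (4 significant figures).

I_base ≈ 1.273 × 10⁴ cm⁴

Treat the section as a set of non-overlapping primitives; coordinates are from the bounding-box lower-left.
Bottom flange: 30 × 1.2, A = 36 cm², y = 0.6 cm, Ī = 4.32 cm⁴.
Web: 1.8 × 15, A = 27 cm², y = 8.7 cm, Ī = 506.25 cm⁴.
Top flange: 30 × 1.2, A = 36 cm², y = 16.8 cm, Ī = 4.32 cm⁴.
Transfer each piece to the base of the section using Ī + A·d² with d = y − 0:
  bottom flange: d = 0.6 cm → contributes +17.28 cm⁴
  web: d = 8.7 cm → contributes +2549.88 cm⁴
  top flange: d = 16.8 cm → contributes +10 165 cm⁴
Total I = 12732.1 cm⁴.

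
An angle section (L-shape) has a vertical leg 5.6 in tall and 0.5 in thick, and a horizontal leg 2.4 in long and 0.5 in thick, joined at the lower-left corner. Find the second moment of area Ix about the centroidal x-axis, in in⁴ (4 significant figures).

Decompose the section into non-overlapping parts with the origin at the bottom-left of its bounding rectangle.
Vertical leg: 0.5 × 5.6, A = 2.8 in², y = 2.8 in, Ī = 7.31733 in⁴.
Horizontal leg (remainder): 1.9 × 0.5, A = 0.95 in², y = 0.25 in, Ī = 0.0197917 in⁴.
Centroid: ȳ = ΣA·y / ΣA = 2.154 in.
Transfer each piece to the centroidal x-axis using Ī + A·d² with d = y − 2.154:
  vertical leg: d = 0.646 in → contributes +8.48582 in⁴
  horizontal leg (remainder): d = -1.904 in → contributes +3.46375 in⁴
Total I = 11.9496 in⁴.

Ix ≈ 11.95 in⁴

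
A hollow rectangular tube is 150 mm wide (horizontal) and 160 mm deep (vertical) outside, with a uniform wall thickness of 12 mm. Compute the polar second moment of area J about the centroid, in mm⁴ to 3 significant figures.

J ≈ 4.71 × 10⁷ mm⁴

Decompose the section into non-overlapping parts with the origin at the bottom-left of its bounding rectangle.
Outer rectangle: 150 × 160, A = 24 000 mm², y = 80 mm, Ī = 51 200 000 mm⁴.
Inner void (subtracted): 126 × 136, A = 17 136 mm², y = 80 mm, Ī = 26 412 288 mm⁴.
By symmetry the centroid is at mid-height, ȳ = 80 mm.
All pieces are centred on the centroidal x-axis, so I = ΣĪ (holes subtracted) = 24 787 712 mm⁴.
Repeating about the centroidal y-axis gives I_y = 22 329 072 mm⁴.
Polar second moment: J = I_x + I_y = 47 116 784 mm⁴.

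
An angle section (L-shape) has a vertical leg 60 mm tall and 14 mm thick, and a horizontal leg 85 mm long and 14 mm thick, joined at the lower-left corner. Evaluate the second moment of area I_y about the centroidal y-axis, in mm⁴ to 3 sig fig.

Treat the section as a set of non-overlapping primitives; coordinates are from the bounding-box lower-left.
Vertical leg: 14 × 60, A = 840 mm², x = 7 mm, Ī = 13 720 mm⁴.
Horizontal leg (remainder): 71 × 14, A = 994 mm², x = 49.5 mm, Ī = 417 563 mm⁴.
Centroid: x̄ = ΣA·x / ΣA = 30.034 mm.
Transfer each piece to the centroidal y-axis using Ī + A·d² with d = x − 30.034:
  vertical leg: d = -23.034 mm → contributes +459 408 mm⁴
  horizontal leg (remainder): d = 19.466 mm → contributes +794 201 mm⁴
Total I = 1 253 609 mm⁴.

I_y ≈ 1.25 × 10⁶ mm⁴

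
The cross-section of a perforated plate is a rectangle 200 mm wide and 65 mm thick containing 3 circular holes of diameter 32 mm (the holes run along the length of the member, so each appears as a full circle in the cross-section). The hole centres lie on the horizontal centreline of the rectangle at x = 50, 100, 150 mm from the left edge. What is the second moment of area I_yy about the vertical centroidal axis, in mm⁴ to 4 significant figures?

Split into non-overlapping primitives; take the origin at the lower-left of the bounding box.
Plate: 200 × 65, A = 13 000 mm², x = 100 mm, Ī = 43 333 333 mm⁴.
Hole 1 (subtracted): ⌀32, A = 804.248 mm², x = 50 mm, Ī = 51471.9 mm⁴.
Hole 2 (subtracted): ⌀32, A = 804.248 mm², x = 100 mm, Ī = 51471.9 mm⁴.
Hole 3 (subtracted): ⌀32, A = 804.248 mm², x = 150 mm, Ī = 51471.9 mm⁴.
By symmetry the centroid is at mid-width, x̄ = 100 mm.
Transfer each piece to the vertical centroidal axis using Ī + A·d² with d = x − 100:
  plate: d = 0 mm → contributes +43 333 333 mm⁴
  hole 1: d = -50 mm → contributes −2 062 091 mm⁴
  hole 2: d = 0 mm → contributes −51471.9 mm⁴
  hole 3: d = 50 mm → contributes −2 062 091 mm⁴
Total I = 39 157 679 mm⁴.

I_yy ≈ 3.916 × 10⁷ mm⁴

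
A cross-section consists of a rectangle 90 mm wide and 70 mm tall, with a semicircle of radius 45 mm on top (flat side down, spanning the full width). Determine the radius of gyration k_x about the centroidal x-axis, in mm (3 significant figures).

k_x ≈ 31.2 mm

Split into non-overlapping primitives; take the origin at the lower-left of the bounding box.
Rectangular body: 90 × 70, A = 6 300 mm², y = 35 mm, Ī = 2 572 500 mm⁴.
Semicircular cap: semicircle r = 45, A = 3180.9 mm², y = 89.099 mm, Ī = 450 072 mm⁴.
Centroid: ȳ = ΣA·y / ΣA = 53.15 mm.
Transfer each piece to the centroidal x-axis using Ī + A·d² with d = y − 53.15:
  rectangular body: d = -18.15 mm → contributes +4 647 923 mm⁴
  semicircular cap: d = 35.948 mm → contributes +4 560 644 mm⁴
Total I = 9 208 567 mm⁴.
Radius of gyration: k = √(I/A) = √(9 208 567 / 9480.9) = 31.165 mm.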